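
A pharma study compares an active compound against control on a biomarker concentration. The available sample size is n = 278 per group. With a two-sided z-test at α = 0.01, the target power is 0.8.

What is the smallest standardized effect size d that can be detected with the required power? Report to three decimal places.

Required noncentrality: δ = z_{0.005} + z_{0.20} = 2.576 + 0.842 = 3.417.
(Lower-tail contribution to power is negligible for δ > 0.)
δ = d·√(n/2) ⇒ d = δ/√(n/2) = 3.417/√(278/2) = 0.2899.

d ≈ 0.290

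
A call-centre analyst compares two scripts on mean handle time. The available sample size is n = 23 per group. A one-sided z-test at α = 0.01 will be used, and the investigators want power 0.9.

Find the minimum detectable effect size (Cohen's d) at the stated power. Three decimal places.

d ≈ 1.064

Need Φ(δ − 2.326) = 0.9, so δ = 2.326 + 1.282 = 3.608.
δ = d·√(n/2) ⇒ d = δ/√(n/2) = 3.608/√(23/2) = 1.0639.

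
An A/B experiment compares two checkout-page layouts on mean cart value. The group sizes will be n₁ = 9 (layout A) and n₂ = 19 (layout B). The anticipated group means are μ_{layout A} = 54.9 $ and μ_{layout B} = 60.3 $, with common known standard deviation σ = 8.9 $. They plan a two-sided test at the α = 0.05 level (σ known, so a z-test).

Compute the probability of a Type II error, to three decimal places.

β ≈ 0.677

Standardized effect: d = |μ_{layout A} − μ_{layout B}| / σ = |54.9 − 60.3| / 8.9 = 0.6067
Noncentrality parameter: δ = d / √(1/n₁ + 1/n₂) = 0.6067 / √(1/9 + 1/19) = 1.4994
Critical value for a two-sided test at α = 0.05: z_{α/2} = 1.960.
Power = Φ(δ − 1.960) + Φ(−δ − 1.960) = Φ(-0.461) + Φ(-3.459) = 0.3226 + 0.0003 = 0.3228.
Type II error: β = 1 − power = 1 − 0.3228 = 0.6772.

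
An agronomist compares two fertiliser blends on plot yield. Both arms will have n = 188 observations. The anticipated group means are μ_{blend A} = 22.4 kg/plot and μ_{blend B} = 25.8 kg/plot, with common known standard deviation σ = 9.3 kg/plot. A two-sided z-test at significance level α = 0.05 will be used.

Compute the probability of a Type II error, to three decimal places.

β ≈ 0.057

Standardized effect: d = |μ_{blend A} − μ_{blend B}| / σ = |22.4 − 25.8| / 9.3 = 0.3656
Noncentrality parameter: δ = d·√(n/2) = 0.3656 × √(188/2) = 3.5445
Two-sided α = 0.05 → critical value z_{0.025} = 1.960.
Power = Φ(δ − 1.960) + Φ(−δ − 1.960) = Φ(1.585) + Φ(-5.505) = 0.9435 + 0.0000 = 0.9435.
Type II error: β = 1 − power = 1 − 0.9435 = 0.0565.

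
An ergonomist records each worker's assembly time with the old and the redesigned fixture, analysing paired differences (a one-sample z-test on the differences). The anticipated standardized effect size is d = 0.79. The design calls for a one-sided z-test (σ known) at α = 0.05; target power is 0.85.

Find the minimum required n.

Set Φ(δ − 1.645) = 0.85; then δ − 1.645 = Φ⁻¹(0.85) = 1.036, giving δ = 2.681.
δ = d·√n ⇒ n = (δ/d)² = (2.681 / 0.79)² = 11.52.
Rounding up, n = 12.

n = 12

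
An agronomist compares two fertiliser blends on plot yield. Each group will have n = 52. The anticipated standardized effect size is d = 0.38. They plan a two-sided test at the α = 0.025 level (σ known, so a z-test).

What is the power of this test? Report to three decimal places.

Noncentrality parameter: δ = d·√(n/2) = 0.38 × √(52/2) = 1.9376
Critical value for a two-sided test at α = 0.025: z_{α/2} = 2.241.
Power = Φ(δ − 2.241) + Φ(−δ − 2.241) = Φ(-0.304) + Φ(-4.179) = 0.3806 + 0.0000 = 0.3807.

Power ≈ 0.381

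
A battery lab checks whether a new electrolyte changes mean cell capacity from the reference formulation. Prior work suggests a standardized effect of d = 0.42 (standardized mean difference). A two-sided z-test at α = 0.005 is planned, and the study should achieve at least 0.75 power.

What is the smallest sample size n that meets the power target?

n = 69

For power 0.75 need Φ(δ − z_{0.0025}) = 0.75, so δ = z_{0.0025} + z_{0.25} = 2.807 + 0.674 = 3.482.
(For δ > 0 the lower-tail rejection region contributes negligibly to power, so the one-term inversion is standard.)
δ = d·√n ⇒ n = (δ/d)² = (3.482 / 0.42)² = 68.71.
Round up to the next whole unit.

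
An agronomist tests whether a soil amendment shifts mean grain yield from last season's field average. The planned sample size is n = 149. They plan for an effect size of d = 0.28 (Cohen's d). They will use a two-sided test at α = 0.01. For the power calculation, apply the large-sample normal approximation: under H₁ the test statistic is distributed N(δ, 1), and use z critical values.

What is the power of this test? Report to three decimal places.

Noncentrality parameter: δ = d·√n = 0.28 × √149 = 3.4178
Critical value for a two-sided test at α = 0.01: z_{α/2} = 2.576.
Power = Φ(δ − 2.576) + Φ(−δ − 2.576) = Φ(0.842) + Φ(-5.994) = 0.8001 + 0.0000 = 0.8001.

Power ≈ 0.800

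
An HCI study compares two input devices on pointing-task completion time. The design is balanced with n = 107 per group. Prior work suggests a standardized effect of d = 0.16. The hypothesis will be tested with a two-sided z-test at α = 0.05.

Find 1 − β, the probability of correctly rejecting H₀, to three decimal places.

Noncentrality parameter: δ = d·√(n/2) = 0.16 × √(107/2) = 1.1703
Two-sided α = 0.05 → critical value z_{0.025} = 1.960.
Power = Φ(δ − 1.960) + Φ(−δ − 1.960) = Φ(-0.790) + Φ(-3.130) = 0.2149 + 0.0009 = 0.2157.

Power ≈ 0.216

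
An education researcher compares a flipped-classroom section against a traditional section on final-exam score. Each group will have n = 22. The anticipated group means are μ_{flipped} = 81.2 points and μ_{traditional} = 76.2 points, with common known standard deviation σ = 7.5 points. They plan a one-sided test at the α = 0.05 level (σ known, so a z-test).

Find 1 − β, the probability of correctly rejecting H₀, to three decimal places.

Standardized effect: d = |μ_{flipped} − μ_{traditional}| / σ = |81.2 − 76.2| / 7.5 = 0.6667
Noncentrality parameter: δ = d·√(n/2) = 0.6667 × √(22/2) = 2.2111
Critical value for a one-sided test at α = 0.05: z_α = 1.645.
Power = P(Z > 1.645 − δ) = Φ(0.566) = 0.7144.

Power ≈ 0.714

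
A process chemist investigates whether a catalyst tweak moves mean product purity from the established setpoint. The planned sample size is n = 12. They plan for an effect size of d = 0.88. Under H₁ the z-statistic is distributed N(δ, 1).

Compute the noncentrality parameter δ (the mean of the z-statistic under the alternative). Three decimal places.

δ ≈ 3.048

The noncentrality parameter scales effect size by the design's sample-size factor: δ = d·√n = 0.88 × √12 = 3.0484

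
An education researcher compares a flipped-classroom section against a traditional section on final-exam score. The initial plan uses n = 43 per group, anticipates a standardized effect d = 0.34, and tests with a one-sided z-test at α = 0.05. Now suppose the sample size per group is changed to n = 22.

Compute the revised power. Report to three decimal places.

Power ≈ 0.303

With n = 22 per group: δ = d·√(n/2) = 0.34 × √(22/2) = 1.1277. Critical value z_{0.05} = 1.645.
Revised power = Φ(δ − 1.645) = Φ(-0.517) = 0.3025.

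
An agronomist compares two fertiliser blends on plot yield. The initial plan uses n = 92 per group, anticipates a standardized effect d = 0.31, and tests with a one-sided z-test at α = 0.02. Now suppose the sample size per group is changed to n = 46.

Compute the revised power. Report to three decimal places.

Power ≈ 0.285

With n = 46 per group: δ = d·√(n/2) = 0.31 × √(46/2) = 1.4867. Critical value z_{0.02} = 2.054.
Revised power = Φ(δ − 2.054) = Φ(-0.567) = 0.2853.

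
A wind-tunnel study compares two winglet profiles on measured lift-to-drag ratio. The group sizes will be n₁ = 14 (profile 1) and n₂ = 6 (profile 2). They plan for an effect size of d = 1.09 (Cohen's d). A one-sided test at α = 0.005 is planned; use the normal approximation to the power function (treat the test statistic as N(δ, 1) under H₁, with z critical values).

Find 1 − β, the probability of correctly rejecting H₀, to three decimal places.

Noncentrality parameter: δ = d / √(1/n₁ + 1/n₂) = 1.09 / √(1/14 + 1/6) = 2.2338
One-sided α = 0.005 → critical value z_{0.005} = 2.576.
Power = Φ(δ − 2.576) = Φ(-0.342) = 0.3662.

Power ≈ 0.366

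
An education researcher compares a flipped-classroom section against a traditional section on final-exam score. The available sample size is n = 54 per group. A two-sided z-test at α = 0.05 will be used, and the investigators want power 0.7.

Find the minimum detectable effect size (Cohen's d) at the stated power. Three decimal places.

d ≈ 0.478

Required noncentrality: δ = z_{0.025} + z_{0.30} = 1.960 + 0.524 = 2.484.
(Lower-tail contribution to power is negligible for δ > 0.)
δ = d·√(n/2) ⇒ d = δ/√(n/2) = 2.484/√(54/2) = 0.4781.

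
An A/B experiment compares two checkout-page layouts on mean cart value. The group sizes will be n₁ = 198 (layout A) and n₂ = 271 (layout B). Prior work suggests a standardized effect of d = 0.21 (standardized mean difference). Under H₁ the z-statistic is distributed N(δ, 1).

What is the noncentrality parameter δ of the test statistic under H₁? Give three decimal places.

δ = d / √(1/n₁ + 1/n₂) = 0.21 / √(1/198 + 1/271) = 2.2462

δ ≈ 2.246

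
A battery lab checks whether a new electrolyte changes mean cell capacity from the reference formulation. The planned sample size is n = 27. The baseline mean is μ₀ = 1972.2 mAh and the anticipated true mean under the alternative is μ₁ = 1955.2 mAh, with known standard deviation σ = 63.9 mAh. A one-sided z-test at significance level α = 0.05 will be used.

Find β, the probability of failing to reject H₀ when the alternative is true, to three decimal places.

β ≈ 0.604

Standardized effect: d = |μ₁ − μ₀| / σ = |1955.2 − 1972.2| / 63.9 = 0.2660
Noncentrality parameter: δ = d·√n = 0.2660 × √27 = 1.3824
Critical value for a one-sided test at α = 0.05: z_α = 1.645.
Power = P(Z > 1.645 − δ) = Φ(-0.262) = 0.3965.
Type II error: β = 1 − power = 1 − 0.3965 = 0.6035.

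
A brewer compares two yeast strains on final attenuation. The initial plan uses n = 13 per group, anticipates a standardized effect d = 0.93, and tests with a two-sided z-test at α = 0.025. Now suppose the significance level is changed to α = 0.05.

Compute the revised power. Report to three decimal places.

Power ≈ 0.660

δ = d·√(n/2) = 0.93 × √(13/2) = 2.3710 (unchanged). New critical value: z_{0.025} = 1.960.
Revised power = Φ(δ − 1.960) + Φ(−δ − 1.960) = Φ(0.411) + Φ(-4.331) = 0.6595 + 0.0000 = 0.6595.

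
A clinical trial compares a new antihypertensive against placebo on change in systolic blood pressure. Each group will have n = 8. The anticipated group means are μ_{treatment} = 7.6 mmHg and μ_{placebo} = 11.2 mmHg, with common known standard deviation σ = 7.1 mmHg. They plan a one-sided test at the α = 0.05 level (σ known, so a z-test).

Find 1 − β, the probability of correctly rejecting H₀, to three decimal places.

Standardized effect: d = |μ_{treatment} − μ_{placebo}| / σ = |7.6 − 11.2| / 7.1 = 0.5070
Noncentrality parameter: δ = d·√(n/2) = 0.5070 × √(8/2) = 1.0141
Critical value for a one-sided test at α = 0.05: z_α = 1.645.
Power = Φ(δ − 1.645) = Φ(-0.631) = 0.2641.

Power ≈ 0.264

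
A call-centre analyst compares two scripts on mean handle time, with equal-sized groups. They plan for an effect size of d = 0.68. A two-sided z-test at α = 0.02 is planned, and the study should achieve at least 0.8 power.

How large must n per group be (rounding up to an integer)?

For power 0.8 need Φ(δ − z_{0.01}) = 0.8, so δ = z_{0.01} + z_{0.20} = 2.326 + 0.842 = 3.168.
(For δ > 0 the lower-tail rejection region contributes negligibly to power, so the one-term inversion is standard.)
δ = d·√(n/2) ⇒ n = 2(δ/d)² = 2 × (3.168 / 0.68)² = 43.41.
Round up to the next whole unit.

n = 44 per group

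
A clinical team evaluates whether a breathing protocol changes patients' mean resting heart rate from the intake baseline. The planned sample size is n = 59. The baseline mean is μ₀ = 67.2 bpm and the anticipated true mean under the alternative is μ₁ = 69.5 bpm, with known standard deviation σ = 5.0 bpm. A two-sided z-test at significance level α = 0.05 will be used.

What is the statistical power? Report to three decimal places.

Power ≈ 0.942

Standardized effect: d = |μ₁ − μ₀| / σ = |69.5 − 67.2| / 5.0 = 0.4600
Noncentrality parameter: δ = d·√n = 0.4600 × √59 = 3.5333
Critical value for a two-sided test at α = 0.05: z_{α/2} = 1.960.
Power = Φ(δ − 1.960) + Φ(−δ − 1.960) = Φ(1.573) + Φ(-5.493) = 0.9422 + 0.0000 = 0.9422.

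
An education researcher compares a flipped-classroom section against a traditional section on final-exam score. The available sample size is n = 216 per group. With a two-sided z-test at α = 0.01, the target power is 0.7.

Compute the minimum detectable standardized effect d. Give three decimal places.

Required noncentrality: δ = z_{0.005} + z_{0.30} = 2.576 + 0.524 = 3.100.
(The second rejection-region term Φ(−δ − z_{α/2}) is negligible and dropped.)
δ = d·√(n/2) ⇒ d = δ/√(n/2) = 3.100/√(216/2) = 0.2983.

d ≈ 0.298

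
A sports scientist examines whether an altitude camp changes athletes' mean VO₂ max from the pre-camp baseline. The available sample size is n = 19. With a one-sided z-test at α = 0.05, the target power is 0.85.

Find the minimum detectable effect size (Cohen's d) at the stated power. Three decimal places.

Need Φ(δ − 1.645) = 0.85, so δ = 1.645 + 1.036 = 2.681.
δ = d·√n ⇒ d = δ/√n = 2.681/√19 = 0.6151.

d ≈ 0.615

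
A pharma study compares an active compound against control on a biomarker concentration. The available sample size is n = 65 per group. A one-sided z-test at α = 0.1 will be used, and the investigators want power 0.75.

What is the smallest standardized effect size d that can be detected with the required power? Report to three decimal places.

Need Φ(δ − 1.282) = 0.75, so δ = 1.282 + 0.674 = 1.956.
δ = d·√(n/2) ⇒ d = δ/√(n/2) = 1.956/√(65/2) = 0.3431.

d ≈ 0.343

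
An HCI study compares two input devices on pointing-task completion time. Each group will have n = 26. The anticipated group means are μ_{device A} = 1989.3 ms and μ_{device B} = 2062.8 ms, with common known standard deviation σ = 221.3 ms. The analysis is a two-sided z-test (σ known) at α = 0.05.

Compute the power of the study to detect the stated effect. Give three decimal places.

Standardized effect: d = |μ_{device A} − μ_{device B}| / σ = |1989.3 − 2062.8| / 221.3 = 0.3321
Noncentrality parameter: λ = d·√(n/2) = 0.3321 × √(26/2) = 1.1975
Two-sided α = 0.05 → critical value z_{0.025} = 1.960.
Power = Φ(λ − 1.960) + Φ(−λ − 1.960) = Φ(-0.762) + Φ(-3.157) = 0.2229 + 0.0008 = 0.2237.

Power ≈ 0.224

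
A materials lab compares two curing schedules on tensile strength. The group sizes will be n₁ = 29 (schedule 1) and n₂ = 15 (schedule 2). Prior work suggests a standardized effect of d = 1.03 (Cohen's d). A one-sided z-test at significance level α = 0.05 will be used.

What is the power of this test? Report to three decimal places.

Noncentrality parameter: δ = d / √(1/n₁ + 1/n₂) = 1.03 / √(1/29 + 1/15) = 3.2386
One-sided α = 0.05 → critical value z_{0.05} = 1.645.
Power = Φ(δ − 1.645) = Φ(1.594) = 0.9445.

Power ≈ 0.945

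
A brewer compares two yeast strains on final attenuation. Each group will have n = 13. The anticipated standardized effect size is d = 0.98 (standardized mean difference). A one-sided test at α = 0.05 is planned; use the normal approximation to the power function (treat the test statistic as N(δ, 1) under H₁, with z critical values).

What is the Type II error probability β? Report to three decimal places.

Noncentrality parameter: λ = d·√(n/2) = 0.98 × √(13/2) = 2.4985
Critical value for a one-sided test at α = 0.05: z_α = 1.645.
Power = Φ(λ − 1.645) = Φ(0.854) = 0.8034.
Type II error: β = 1 − power = 1 − 0.8034 = 0.1966.

β ≈ 0.197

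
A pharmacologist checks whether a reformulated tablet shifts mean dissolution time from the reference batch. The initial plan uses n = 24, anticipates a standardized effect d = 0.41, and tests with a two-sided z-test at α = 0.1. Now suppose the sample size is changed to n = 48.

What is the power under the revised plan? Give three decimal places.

Power ≈ 0.884

With n = 48: δ = d·√n = 0.41 × √48 = 2.8406. Critical value z_{0.05} = 1.645.
Revised power = Φ(δ − 1.645) + Φ(−δ − 1.645) = Φ(1.196) + Φ(-4.485) = 0.8841 + 0.0000 = 0.8841.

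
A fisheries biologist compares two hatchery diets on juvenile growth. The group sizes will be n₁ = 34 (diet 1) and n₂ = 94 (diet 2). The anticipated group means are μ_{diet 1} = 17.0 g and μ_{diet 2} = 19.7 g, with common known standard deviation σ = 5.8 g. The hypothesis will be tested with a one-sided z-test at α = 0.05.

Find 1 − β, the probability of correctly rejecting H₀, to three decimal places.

Power ≈ 0.752

Standardized effect: d = |μ_{diet 1} − μ_{diet 2}| / σ = |17.0 − 19.7| / 5.8 = 0.4655
Noncentrality parameter: δ = d / √(1/n₁ + 1/n₂) = 0.4655 / √(1/34 + 1/94) = 2.3261
Critical value for a one-sided test at α = 0.05: z_α = 1.645.
Power = P(Z > 1.645 − δ) = Φ(0.681) = 0.7522.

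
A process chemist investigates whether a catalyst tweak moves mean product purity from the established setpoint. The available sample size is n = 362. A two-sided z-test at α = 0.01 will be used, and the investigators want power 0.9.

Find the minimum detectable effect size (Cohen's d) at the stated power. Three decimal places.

Required noncentrality: δ = z_{0.005} + z_{0.10} = 2.576 + 1.282 = 3.857.
(Lower-tail contribution to power is negligible for δ > 0.)
δ = d·√n ⇒ d = δ/√n = 3.857/√362 = 0.2027.

d ≈ 0.203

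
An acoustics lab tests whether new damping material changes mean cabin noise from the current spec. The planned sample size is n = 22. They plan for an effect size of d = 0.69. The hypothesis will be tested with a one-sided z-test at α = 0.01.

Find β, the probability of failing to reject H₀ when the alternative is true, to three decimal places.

β ≈ 0.181

Noncentrality parameter: δ = d·√n = 0.69 × √22 = 3.2364
Critical value for a one-sided test at α = 0.01: z_α = 2.326.
Power = P(Z > 2.326 − δ) = Φ(0.910) = 0.8186.
Type II error: β = 1 − power = 1 − 0.8186 = 0.1814.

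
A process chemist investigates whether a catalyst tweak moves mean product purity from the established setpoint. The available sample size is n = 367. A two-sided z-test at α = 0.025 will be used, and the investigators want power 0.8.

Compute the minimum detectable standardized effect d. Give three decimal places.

Need Φ(δ − 2.241) = 0.8, so δ = 2.241 + 0.842 = 3.083.
(Lower-tail contribution to power is negligible for δ > 0.)
δ = d·√n ⇒ d = δ/√n = 3.083/√367 = 0.1609.

d ≈ 0.161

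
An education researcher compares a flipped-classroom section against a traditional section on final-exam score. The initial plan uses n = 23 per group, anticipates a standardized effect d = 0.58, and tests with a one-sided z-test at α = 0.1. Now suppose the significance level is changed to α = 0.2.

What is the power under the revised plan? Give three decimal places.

δ = d·√(n/2) = 0.58 × √(23/2) = 1.9669 (unchanged). New critical value: z_{0.2} = 0.842.
Revised power = Φ(δ − 0.842) = Φ(1.125) = 0.8698.

Power ≈ 0.870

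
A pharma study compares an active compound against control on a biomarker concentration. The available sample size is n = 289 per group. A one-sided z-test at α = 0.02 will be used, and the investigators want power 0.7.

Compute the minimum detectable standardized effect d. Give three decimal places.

d ≈ 0.214

Required noncentrality: δ = z_{0.02} + z_{0.30} = 2.054 + 0.524 = 2.578.
δ = d·√(n/2) ⇒ d = δ/√(n/2) = 2.578/√(289/2) = 0.2145.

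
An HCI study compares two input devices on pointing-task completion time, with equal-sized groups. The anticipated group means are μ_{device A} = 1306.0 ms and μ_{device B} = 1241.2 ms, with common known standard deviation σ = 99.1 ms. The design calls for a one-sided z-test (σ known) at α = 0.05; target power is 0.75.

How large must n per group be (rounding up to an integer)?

n = 26 per group

Standardized effect: d = |μ_{device A} − μ_{device B}| / σ = |1306.0 − 1241.2| / 99.1 = 0.6539
Set Φ(δ − 1.645) = 0.75; then δ − 1.645 = Φ⁻¹(0.75) = 0.674, giving δ = 2.319.
δ = d·√(n/2) ⇒ n = 2(δ/d)² = 2 × (2.319 / 0.6539)² = 25.16.
Round up to the next whole unit.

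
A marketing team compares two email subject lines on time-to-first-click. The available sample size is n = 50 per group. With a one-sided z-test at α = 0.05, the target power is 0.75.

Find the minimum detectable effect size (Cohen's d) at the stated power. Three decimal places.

d ≈ 0.464

Required noncentrality: δ = z_{0.05} + z_{0.25} = 1.645 + 0.674 = 2.319.
δ = d·√(n/2) ⇒ d = δ/√(n/2) = 2.319/√(50/2) = 0.4639.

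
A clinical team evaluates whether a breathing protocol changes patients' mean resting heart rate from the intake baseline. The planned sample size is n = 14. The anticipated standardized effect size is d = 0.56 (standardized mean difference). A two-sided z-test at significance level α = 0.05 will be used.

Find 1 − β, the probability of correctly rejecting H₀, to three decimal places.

Power ≈ 0.554

Noncentrality parameter: δ = d·√n = 0.56 × √14 = 2.0953
Critical value for a two-sided test at α = 0.05: z_{α/2} = 1.960.
Power = Φ(δ − 1.960) + Φ(−δ − 1.960) = Φ(0.135) + Φ(-4.055) = 0.5538 + 0.0000 = 0.5539.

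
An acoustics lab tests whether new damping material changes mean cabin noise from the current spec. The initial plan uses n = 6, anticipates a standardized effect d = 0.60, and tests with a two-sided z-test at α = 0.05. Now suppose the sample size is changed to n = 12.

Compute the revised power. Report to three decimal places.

With n = 12: δ = d·√n = 0.60 × √12 = 2.0785. Critical value z_{0.025} = 1.960.
Revised power = Φ(δ − 1.960) + Φ(−δ − 1.960) = Φ(0.118) + Φ(-4.038) = 0.5472 + 0.0000 = 0.5472.

Power ≈ 0.547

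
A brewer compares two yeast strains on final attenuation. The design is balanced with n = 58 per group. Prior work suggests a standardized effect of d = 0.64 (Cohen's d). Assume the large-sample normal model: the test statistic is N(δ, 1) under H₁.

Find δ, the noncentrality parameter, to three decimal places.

δ ≈ 3.447

δ = d·√(n/2) = 0.64 × √(58/2) = 3.4465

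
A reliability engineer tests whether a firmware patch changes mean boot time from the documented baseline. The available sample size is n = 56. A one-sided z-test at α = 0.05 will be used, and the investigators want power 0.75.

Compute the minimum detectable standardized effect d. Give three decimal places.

d ≈ 0.310

Required noncentrality: δ = z_{0.05} + z_{0.25} = 1.645 + 0.674 = 2.319.
δ = d·√n ⇒ d = δ/√n = 2.319/√56 = 0.3099.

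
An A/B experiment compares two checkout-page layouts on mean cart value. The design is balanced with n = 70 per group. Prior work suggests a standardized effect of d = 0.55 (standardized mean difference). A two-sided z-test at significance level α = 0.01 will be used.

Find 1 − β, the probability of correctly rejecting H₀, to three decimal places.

Noncentrality parameter: δ = d·√(n/2) = 0.55 × √(70/2) = 3.2538
Critical value for a two-sided test at α = 0.01: z_{α/2} = 2.576.
Power = Φ(δ − 2.576) + Φ(−δ − 2.576) = Φ(0.678) + Φ(-5.830) = 0.7511 + 0.0000 = 0.7511.

Power ≈ 0.751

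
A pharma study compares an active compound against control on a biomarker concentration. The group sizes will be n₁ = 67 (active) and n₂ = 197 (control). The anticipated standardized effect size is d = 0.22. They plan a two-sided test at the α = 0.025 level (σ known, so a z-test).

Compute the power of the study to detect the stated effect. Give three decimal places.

Noncentrality parameter: δ = d / √(1/n₁ + 1/n₂) = 0.22 / √(1/67 + 1/197) = 1.5556
Critical value for a two-sided test at α = 0.025: z_{α/2} = 2.241.
Power = Φ(δ − 2.241) + Φ(−δ − 2.241) = Φ(-0.686) + Φ(-3.797) = 0.2464 + 0.0001 = 0.2465.

Power ≈ 0.246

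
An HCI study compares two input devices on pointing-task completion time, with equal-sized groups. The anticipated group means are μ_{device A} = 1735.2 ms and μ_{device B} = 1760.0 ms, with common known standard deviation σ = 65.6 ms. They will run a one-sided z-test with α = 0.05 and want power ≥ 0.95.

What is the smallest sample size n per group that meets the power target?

n = 152 per group

Standardized effect: d = |μ_{device A} − μ_{device B}| / σ = |1735.2 − 1760.0| / 65.6 = 0.3780
Set Φ(δ − 1.645) = 0.95; then δ − 1.645 = Φ⁻¹(0.95) = 1.645, giving δ = 3.290.
δ = d·√(n/2) ⇒ n = 2(δ/d)² = 2 × (3.290 / 0.3780)² = 151.44.
Rounding up, n = 152 per group.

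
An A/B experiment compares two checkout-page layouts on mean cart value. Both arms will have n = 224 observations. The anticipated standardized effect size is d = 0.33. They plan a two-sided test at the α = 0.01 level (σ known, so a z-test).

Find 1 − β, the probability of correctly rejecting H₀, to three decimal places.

Power ≈ 0.820

Noncentrality parameter: δ = d·√(n/2) = 0.33 × √(224/2) = 3.4924
Critical value for a two-sided test at α = 0.01: z_{α/2} = 2.576.
Power = Φ(δ − 2.576) + Φ(−δ − 2.576) = Φ(0.917) + Φ(-6.068) = 0.8203 + 0.0000 = 0.8203.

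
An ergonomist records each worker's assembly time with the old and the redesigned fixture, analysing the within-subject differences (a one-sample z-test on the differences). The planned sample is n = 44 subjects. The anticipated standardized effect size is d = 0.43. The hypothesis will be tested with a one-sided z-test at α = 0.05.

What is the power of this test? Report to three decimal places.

Power ≈ 0.886

Noncentrality parameter: δ = d·√n = 0.43 × √44 = 2.8523
One-sided α = 0.05 → critical value z_{0.05} = 1.645.
Power = Φ(δ − 1.645) = Φ(1.207) = 0.8864.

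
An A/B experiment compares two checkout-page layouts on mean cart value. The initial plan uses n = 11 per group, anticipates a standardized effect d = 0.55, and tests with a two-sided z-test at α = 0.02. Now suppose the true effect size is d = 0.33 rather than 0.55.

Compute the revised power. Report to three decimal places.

With d = 0.33: δ = d·√(n/2) = 0.33 × √(11/2) = 0.7739. Critical value z_{0.01} = 2.326.
Revised power = Φ(δ − 2.326) + Φ(−δ − 2.326) = Φ(-1.552) + Φ(-3.100) = 0.0603 + 0.0010 = 0.0612.

Power ≈ 0.061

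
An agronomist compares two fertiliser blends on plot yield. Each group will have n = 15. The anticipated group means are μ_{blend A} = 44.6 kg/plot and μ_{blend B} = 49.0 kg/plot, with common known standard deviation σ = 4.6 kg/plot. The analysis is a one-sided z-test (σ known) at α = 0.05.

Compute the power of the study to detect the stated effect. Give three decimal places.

Standardized effect: d = |μ_{blend A} − μ_{blend B}| / σ = |44.6 − 49.0| / 4.6 = 0.9565
Noncentrality parameter: δ = d·√(n/2) = 0.9565 × √(15/2) = 2.6195
Critical value for a one-sided test at α = 0.05: z_α = 1.645.
Power = Φ(δ − 1.645) = Φ(0.975) = 0.8351.

Power ≈ 0.835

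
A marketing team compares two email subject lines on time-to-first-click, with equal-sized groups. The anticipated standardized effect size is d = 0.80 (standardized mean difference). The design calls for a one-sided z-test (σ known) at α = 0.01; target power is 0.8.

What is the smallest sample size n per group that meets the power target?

For power 0.8 need Φ(δ − z_{0.01}) = 0.8, so δ = z_{0.01} + z_{0.20} = 2.326 + 0.842 = 3.168.
δ = d·√(n/2) ⇒ n = 2(δ/d)² = 2 × (3.168 / 0.80)² = 31.36.
Round up to the next whole unit.

n = 32 per group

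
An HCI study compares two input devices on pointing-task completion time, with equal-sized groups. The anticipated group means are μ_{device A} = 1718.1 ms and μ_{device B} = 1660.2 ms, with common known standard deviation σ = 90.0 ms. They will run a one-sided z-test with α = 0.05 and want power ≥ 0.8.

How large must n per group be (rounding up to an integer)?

n = 30 per group

Standardized effect: d = |μ_{device A} − μ_{device B}| / σ = |1718.1 − 1660.2| / 90.0 = 0.6433
Set Φ(δ − 1.645) = 0.8; then δ − 1.645 = Φ⁻¹(0.8) = 0.842, giving δ = 2.486.
δ = d·√(n/2) ⇒ n = 2(δ/d)² = 2 × (2.486 / 0.6433)² = 29.88.
Round up to the next whole unit.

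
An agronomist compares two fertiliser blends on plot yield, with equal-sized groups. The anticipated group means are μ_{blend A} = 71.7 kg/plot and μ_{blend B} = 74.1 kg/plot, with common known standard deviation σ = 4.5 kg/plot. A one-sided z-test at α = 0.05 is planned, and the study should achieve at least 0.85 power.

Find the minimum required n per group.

n = 51 per group

Standardized effect: d = |μ_{blend A} − μ_{blend B}| / σ = |71.7 − 74.1| / 4.5 = 0.5333
Set Φ(δ − 1.645) = 0.85; then δ − 1.645 = Φ⁻¹(0.85) = 1.036, giving δ = 2.681.
δ = d·√(n/2) ⇒ n = 2(δ/d)² = 2 × (2.681 / 0.5333)² = 50.55.
Round up to the next whole unit.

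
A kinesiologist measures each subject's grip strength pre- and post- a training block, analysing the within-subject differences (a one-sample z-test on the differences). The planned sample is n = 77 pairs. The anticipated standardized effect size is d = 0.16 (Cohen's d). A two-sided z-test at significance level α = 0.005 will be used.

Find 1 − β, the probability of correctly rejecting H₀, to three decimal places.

Power ≈ 0.080

Noncentrality parameter: δ = d·√n = 0.16 × √77 = 1.4040
Critical value for a two-sided test at α = 0.005: z_{α/2} = 2.807.
Power = Φ(δ − 2.807) + Φ(−δ − 2.807) = Φ(-1.403) + Φ(-4.211) = 0.0803 + 0.0000 = 0.0803.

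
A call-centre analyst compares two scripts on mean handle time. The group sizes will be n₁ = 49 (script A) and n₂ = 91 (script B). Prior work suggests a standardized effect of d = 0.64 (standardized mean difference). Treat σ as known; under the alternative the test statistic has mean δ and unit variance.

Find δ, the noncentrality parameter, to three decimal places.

δ ≈ 3.612

The noncentrality parameter scales effect size by the design's sample-size factor: δ = d / √(1/n₁ + 1/n₂) = 0.64 / √(1/49 + 1/91) = 3.6119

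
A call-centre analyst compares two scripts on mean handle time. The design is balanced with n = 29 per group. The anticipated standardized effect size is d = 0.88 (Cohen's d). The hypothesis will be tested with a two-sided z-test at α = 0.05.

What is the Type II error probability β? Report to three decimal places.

β ≈ 0.082

Noncentrality parameter: δ = d·√(n/2) = 0.88 × √(29/2) = 3.3509
Critical value for a two-sided test at α = 0.05: z_{α/2} = 1.960.
Power = Φ(δ − 1.960) + Φ(−δ − 1.960) = Φ(1.391) + Φ(-5.311) = 0.9179 + 0.0000 = 0.9179.
Type II error: β = 1 − power = 1 − 0.9179 = 0.0821.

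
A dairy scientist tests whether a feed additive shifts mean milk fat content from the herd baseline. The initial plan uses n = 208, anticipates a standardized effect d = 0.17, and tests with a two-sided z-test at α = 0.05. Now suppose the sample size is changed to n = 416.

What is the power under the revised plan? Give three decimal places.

With n = 416: δ = d·√n = 0.17 × √416 = 3.4673. Critical value z_{0.025} = 1.960.
Revised power = Φ(δ − 1.960) + Φ(−δ − 1.960) = Φ(1.507) + Φ(-5.427) = 0.9341 + 0.0000 = 0.9341.

Power ≈ 0.934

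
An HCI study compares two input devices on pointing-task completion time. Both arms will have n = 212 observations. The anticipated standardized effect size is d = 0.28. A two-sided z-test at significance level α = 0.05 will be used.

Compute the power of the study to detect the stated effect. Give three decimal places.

Power ≈ 0.822

Noncentrality parameter: δ = d·√(n/2) = 0.28 × √(212/2) = 2.8828
Two-sided α = 0.05 → critical value z_{0.025} = 1.960.
Power = Φ(δ − 1.960) + Φ(−δ − 1.960) = Φ(0.923) + Φ(-4.843) = 0.8219 + 0.0000 = 0.8219.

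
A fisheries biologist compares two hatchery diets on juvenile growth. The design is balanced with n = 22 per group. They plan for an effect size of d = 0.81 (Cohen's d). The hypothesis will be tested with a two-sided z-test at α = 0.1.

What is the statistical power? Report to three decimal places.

Power ≈ 0.851

Noncentrality parameter: δ = d·√(n/2) = 0.81 × √(22/2) = 2.6865
Two-sided α = 0.1 → critical value z_{0.05} = 1.645.
Power = Φ(δ − 1.645) + Φ(−δ − 1.645) = Φ(1.042) + Φ(-4.331) = 0.8512 + 0.0000 = 0.8512.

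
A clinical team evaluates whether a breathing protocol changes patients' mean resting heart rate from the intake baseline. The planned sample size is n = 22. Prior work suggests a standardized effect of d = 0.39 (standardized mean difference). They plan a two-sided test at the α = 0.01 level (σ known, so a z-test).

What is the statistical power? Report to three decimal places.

Power ≈ 0.228

Noncentrality parameter: λ = d·√n = 0.39 × √22 = 1.8293
Critical value for a two-sided test at α = 0.01: z_{α/2} = 2.576.
Power = Φ(λ − 2.576) + Φ(−λ − 2.576) = Φ(-0.747) + Φ(-4.405) = 0.2277 + 0.0000 = 0.2277.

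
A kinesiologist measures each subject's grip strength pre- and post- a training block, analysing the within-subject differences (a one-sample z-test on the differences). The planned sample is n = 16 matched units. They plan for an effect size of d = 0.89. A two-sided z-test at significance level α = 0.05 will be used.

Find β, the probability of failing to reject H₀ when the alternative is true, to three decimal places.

Noncentrality parameter: δ = d·√n = 0.89 × √16 = 3.5600
Critical value for a two-sided test at α = 0.05: z_{α/2} = 1.960.
Power = Φ(δ − 1.960) + Φ(−δ − 1.960) = Φ(1.600) + Φ(-5.520) = 0.9452 + 0.0000 = 0.9452.
Type II error: β = 1 − power = 1 − 0.9452 = 0.0548.

β ≈ 0.055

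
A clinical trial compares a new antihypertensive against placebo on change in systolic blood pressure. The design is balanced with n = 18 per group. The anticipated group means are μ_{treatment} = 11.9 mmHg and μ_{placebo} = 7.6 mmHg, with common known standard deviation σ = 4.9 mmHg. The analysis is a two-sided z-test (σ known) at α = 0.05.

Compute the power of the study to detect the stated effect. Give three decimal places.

Standardized effect: d = |μ_{treatment} − μ_{placebo}| / σ = |11.9 − 7.6| / 4.9 = 0.8776
Noncentrality parameter: δ = d·√(n/2) = 0.8776 × √(18/2) = 2.6327
Two-sided α = 0.05 → critical value z_{0.025} = 1.960.
Power = Φ(δ − 1.960) + Φ(−δ − 1.960) = Φ(0.673) + Φ(-4.593) = 0.7494 + 0.0000 = 0.7494.

Power ≈ 0.749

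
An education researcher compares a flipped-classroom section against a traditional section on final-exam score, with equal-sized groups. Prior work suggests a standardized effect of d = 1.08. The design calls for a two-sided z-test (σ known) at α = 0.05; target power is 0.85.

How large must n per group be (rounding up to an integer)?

n = 16 per group

Set Φ(δ − 1.960) = 0.85; then δ − 1.960 = Φ⁻¹(0.85) = 1.036, giving δ = 2.996.
(Ignoring the negligible lower-tail rejection probability gives the usual closed-form inversion.)
δ = d·√(n/2) ⇒ n = 2(δ/d)² = 2 × (2.996 / 1.08)² = 15.40.
Round up to the next whole unit.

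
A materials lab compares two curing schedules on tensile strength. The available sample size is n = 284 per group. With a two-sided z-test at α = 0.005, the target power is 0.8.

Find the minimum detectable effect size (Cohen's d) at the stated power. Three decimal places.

Required noncentrality: δ = z_{0.0025} + z_{0.20} = 2.807 + 0.842 = 3.649.
(The second rejection-region term Φ(−δ − z_{α/2}) is negligible and dropped.)
δ = d·√(n/2) ⇒ d = δ/√(n/2) = 3.649/√(284/2) = 0.3062.

d ≈ 0.306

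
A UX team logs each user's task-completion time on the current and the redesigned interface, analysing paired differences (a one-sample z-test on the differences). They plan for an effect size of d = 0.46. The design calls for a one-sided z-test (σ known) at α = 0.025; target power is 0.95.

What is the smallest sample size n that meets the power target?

For power 0.95 need Φ(δ − z_{0.025}) = 0.95, so δ = z_{0.025} + z_{0.05} = 1.960 + 1.645 = 3.605.
δ = d·√n ⇒ n = (δ/d)² = (3.605 / 0.46)² = 61.41.
Round up to the next whole unit.

n = 62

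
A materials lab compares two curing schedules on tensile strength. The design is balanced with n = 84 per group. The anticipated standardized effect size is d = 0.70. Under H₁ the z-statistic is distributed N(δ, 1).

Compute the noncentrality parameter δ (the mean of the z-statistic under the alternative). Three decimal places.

δ ≈ 4.537

δ = d·√(n/2) = 0.70 × √(84/2) = 4.5365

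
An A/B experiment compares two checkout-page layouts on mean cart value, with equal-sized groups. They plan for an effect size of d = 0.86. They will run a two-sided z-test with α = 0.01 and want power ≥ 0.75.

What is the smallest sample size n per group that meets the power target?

n = 29 per group

Set Φ(δ − 2.576) = 0.75; then δ − 2.576 = Φ⁻¹(0.75) = 0.674, giving δ = 3.250.
(The Φ(−δ − z_{α/2}) term is vanishingly small for δ > 0 and is dropped in the standard sample-size formula.)
δ = d·√(n/2) ⇒ n = 2(δ/d)² = 2 × (3.250 / 0.86)² = 28.57.
Round up to the next whole unit.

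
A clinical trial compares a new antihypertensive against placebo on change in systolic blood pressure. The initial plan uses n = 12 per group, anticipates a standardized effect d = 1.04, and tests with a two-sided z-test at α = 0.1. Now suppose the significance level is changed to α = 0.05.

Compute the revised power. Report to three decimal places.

Power ≈ 0.722

δ = d·√(n/2) = 1.04 × √(12/2) = 2.5475 (unchanged). New critical value: z_{0.025} = 1.960.
Revised power = Φ(δ − 1.960) + Φ(−δ − 1.960) = Φ(0.588) + Φ(-4.507) = 0.7216 + 0.0000 = 0.7216.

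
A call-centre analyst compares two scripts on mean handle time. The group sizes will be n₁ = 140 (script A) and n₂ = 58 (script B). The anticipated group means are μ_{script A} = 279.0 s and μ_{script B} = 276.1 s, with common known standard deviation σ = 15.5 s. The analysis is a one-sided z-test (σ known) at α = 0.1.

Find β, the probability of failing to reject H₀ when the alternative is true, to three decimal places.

β ≈ 0.533

Standardized effect: d = |μ_{script A} − μ_{script B}| / σ = |279.0 − 276.1| / 15.5 = 0.1871
Noncentrality parameter: δ = d / √(1/n₁ + 1/n₂) = 0.1871 / √(1/140 + 1/58) = 1.1982
Critical value for a one-sided test at α = 0.1: z_α = 1.282.
Power = Φ(δ − 1.282) = Φ(-0.083) = 0.4668.
Type II error: β = 1 − power = 1 − 0.4668 = 0.5332.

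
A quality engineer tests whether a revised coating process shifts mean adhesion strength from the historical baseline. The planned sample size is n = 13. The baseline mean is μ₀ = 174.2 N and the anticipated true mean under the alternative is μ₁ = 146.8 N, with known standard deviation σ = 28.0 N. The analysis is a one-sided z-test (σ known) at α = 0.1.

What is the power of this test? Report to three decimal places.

Standardized effect: d = |μ₁ − μ₀| / σ = |146.8 − 174.2| / 28.0 = 0.9786
Noncentrality parameter: δ = d·√n = 0.9786 × √13 = 3.5283
One-sided α = 0.1 → critical value z_{0.1} = 1.282.
Power = P(Z > 1.282 − δ) = Φ(2.247) = 0.9877.

Power ≈ 0.988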